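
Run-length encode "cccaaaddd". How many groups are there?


Input: cccaaaddd
Scanning for consecutive runs:
  Group 1: 'c' x 3 (positions 0-2)
  Group 2: 'a' x 3 (positions 3-5)
  Group 3: 'd' x 3 (positions 6-8)
Total groups: 3

3


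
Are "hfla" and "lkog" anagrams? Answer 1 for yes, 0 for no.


Strings: "hfla", "lkog"
Sorted first:  afhl
Sorted second: gklo
Differ at position 0: 'a' vs 'g' => not anagrams

0


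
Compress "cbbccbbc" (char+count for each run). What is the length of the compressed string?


Input: cbbccbbc
Runs:
  'c' x 1 => "c1"
  'b' x 2 => "b2"
  'c' x 2 => "c2"
  'b' x 2 => "b2"
  'c' x 1 => "c1"
Compressed: "c1b2c2b2c1"
Compressed length: 10

10


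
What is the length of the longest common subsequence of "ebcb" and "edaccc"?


LCS of "ebcb" and "edaccc"
DP table:
           e    d    a    c    c    c
      0    0    0    0    0    0    0
  e   0    1    1    1    1    1    1
  b   0    1    1    1    1    1    1
  c   0    1    1    1    2    2    2
  b   0    1    1    1    2    2    2
LCS length = dp[4][6] = 2

2


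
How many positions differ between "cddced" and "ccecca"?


Comparing "cddced" and "ccecca" position by position:
  Position 0: 'c' vs 'c' => same
  Position 1: 'd' vs 'c' => DIFFER
  Position 2: 'd' vs 'e' => DIFFER
  Position 3: 'c' vs 'c' => same
  Position 4: 'e' vs 'c' => DIFFER
  Position 5: 'd' vs 'a' => DIFFER
Positions that differ: 4

4


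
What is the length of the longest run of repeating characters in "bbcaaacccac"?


Input: "bbcaaacccac"
Scanning for longest run:
  Position 1 ('b'): continues run of 'b', length=2
  Position 2 ('c'): new char, reset run to 1
  Position 3 ('a'): new char, reset run to 1
  Position 4 ('a'): continues run of 'a', length=2
  Position 5 ('a'): continues run of 'a', length=3
  Position 6 ('c'): new char, reset run to 1
  Position 7 ('c'): continues run of 'c', length=2
  Position 8 ('c'): continues run of 'c', length=3
  Position 9 ('a'): new char, reset run to 1
  Position 10 ('c'): new char, reset run to 1
Longest run: 'a' with length 3

3


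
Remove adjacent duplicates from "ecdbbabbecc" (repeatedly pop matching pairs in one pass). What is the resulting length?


Input: ecdbbabbecc
Stack-based adjacent duplicate removal:
  Read 'e': push. Stack: e
  Read 'c': push. Stack: ec
  Read 'd': push. Stack: ecd
  Read 'b': push. Stack: ecdb
  Read 'b': matches stack top 'b' => pop. Stack: ecd
  Read 'a': push. Stack: ecda
  Read 'b': push. Stack: ecdab
  Read 'b': matches stack top 'b' => pop. Stack: ecda
  Read 'e': push. Stack: ecdae
  Read 'c': push. Stack: ecdaec
  Read 'c': matches stack top 'c' => pop. Stack: ecdae
Final stack: "ecdae" (length 5)

5


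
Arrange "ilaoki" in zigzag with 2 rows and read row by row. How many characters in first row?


Zigzag "ilaoki" into 2 rows:
Placing characters:
  'i' => row 0
  'l' => row 1
  'a' => row 0
  'o' => row 1
  'k' => row 0
  'i' => row 1
Rows:
  Row 0: "iak"
  Row 1: "loi"
First row length: 3

3


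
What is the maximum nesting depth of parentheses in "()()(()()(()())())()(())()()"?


Input: "()()(()()(()())())()(())()()"
Tracking depth:
  Position 0 '(': depth becomes 1
  Position 1 ')': depth becomes 0
  Position 2 '(': depth becomes 1
  Position 3 ')': depth becomes 0
  Position 4 '(': depth becomes 1
  Position 5 '(': depth becomes 2
  Position 6 ')': depth becomes 1
  Position 7 '(': depth becomes 2
  Position 8 ')': depth becomes 1
  Position 9 '(': depth becomes 2
  Position 10 '(': depth becomes 3
  Position 11 ')': depth becomes 2
  Position 12 '(': depth becomes 3
  Position 13 ')': depth becomes 2
  Position 14 ')': depth becomes 1
  Position 15 '(': depth becomes 2
  Position 16 ')': depth becomes 1
  Position 17 ')': depth becomes 0
  Position 18 '(': depth becomes 1
  Position 19 ')': depth becomes 0
  Position 20 '(': depth becomes 1
  Position 21 '(': depth becomes 2
  Position 22 ')': depth becomes 1
  Position 23 ')': depth becomes 0
  Position 24 '(': depth becomes 1
  Position 25 ')': depth becomes 0
  Position 26 '(': depth becomes 1
  Position 27 ')': depth becomes 0
Maximum depth reached: 3

3


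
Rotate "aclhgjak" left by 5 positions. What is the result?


Input: "aclhgjak", rotate left by 5
First 5 characters: "aclhg"
Remaining characters: "jak"
Concatenate remaining + first: "jak" + "aclhg" = "jakaclhg"

jakaclhg


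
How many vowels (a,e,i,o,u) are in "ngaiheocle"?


Input: ngaiheocle
Checking each character:
  'n' at position 0: consonant
  'g' at position 1: consonant
  'a' at position 2: vowel (running total: 1)
  'i' at position 3: vowel (running total: 2)
  'h' at position 4: consonant
  'e' at position 5: vowel (running total: 3)
  'o' at position 6: vowel (running total: 4)
  'c' at position 7: consonant
  'l' at position 8: consonant
  'e' at position 9: vowel (running total: 5)
Total vowels: 5

5


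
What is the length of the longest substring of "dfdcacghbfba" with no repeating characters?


Input: "dfdcacghbfba"
Sliding window (track last position of each char):
  Position 0 ('d'): window [0,0] length 1 -- new best
  Position 1 ('f'): window [0,1] length 2 -- new best
  Position 2 ('d'): repeat (last at 0), move window start to 1
  Position 2 ('d'): window [1,2] length 2
  Position 3 ('c'): window [1,3] length 3 -- new best
  Position 4 ('a'): window [1,4] length 4 -- new best
  Position 5 ('c'): repeat (last at 3), move window start to 4
  Position 5 ('c'): window [4,5] length 2
  Position 6 ('g'): window [4,6] length 3
  Position 7 ('h'): window [4,7] length 4
  Position 8 ('b'): window [4,8] length 5 -- new best
  Position 9 ('f'): window [4,9] length 6 -- new best
  Position 10 ('b'): repeat (last at 8), move window start to 9
  Position 10 ('b'): window [9,10] length 2
  Position 11 ('a'): window [9,11] length 3
Longest substring with no repeats: "acghbf" with length 6

6


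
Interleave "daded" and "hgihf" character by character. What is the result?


Interleaving "daded" and "hgihf":
  Position 0: 'd' from first, 'h' from second => "dh"
  Position 1: 'a' from first, 'g' from second => "ag"
  Position 2: 'd' from first, 'i' from second => "di"
  Position 3: 'e' from first, 'h' from second => "eh"
  Position 4: 'd' from first, 'f' from second => "df"
Result: dhagdiehdf

dhagdiehdf


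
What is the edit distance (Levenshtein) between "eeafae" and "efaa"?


Computing edit distance: "eeafae" -> "efaa"
DP table:
           e    f    a    a
      0    1    2    3    4
  e   1    0    1    2    3
  e   2    1    1    2    3
  a   3    2    2    1    2
  f   4    3    2    2    2
  a   5    4    3    2    2
  e   6    5    4    3    3
Edit distance = dp[6][4] = 3

3


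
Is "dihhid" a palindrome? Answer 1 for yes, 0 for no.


Input: dihhid
Reversed: dihhid
  Compare pos 0 ('d') with pos 5 ('d'): match
  Compare pos 1 ('i') with pos 4 ('i'): match
  Compare pos 2 ('h') with pos 3 ('h'): match
Result: palindrome

1


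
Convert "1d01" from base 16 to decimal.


Input: "1d01" in base 16
Positional expansion:
  Digit '1' (value 1) x 16^3 = 4096
  Digit 'd' (value 13) x 16^2 = 3328
  Digit '0' (value 0) x 16^1 = 0
  Digit '1' (value 1) x 16^0 = 1
Sum = 7425

7425


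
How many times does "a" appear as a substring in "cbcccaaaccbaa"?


Searching for "a" in "cbcccaaaccbaa"
Scanning each position:
  Position 0: "c" => no
  Position 1: "b" => no
  Position 2: "c" => no
  Position 3: "c" => no
  Position 4: "c" => no
  Position 5: "a" => MATCH
  Position 6: "a" => MATCH
  Position 7: "a" => MATCH
  Position 8: "c" => no
  Position 9: "c" => no
  Position 10: "b" => no
  Position 11: "a" => MATCH
  Position 12: "a" => MATCH
Total occurrences: 5

5


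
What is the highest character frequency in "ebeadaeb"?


Input: ebeadaeb
Character counts:
  'a': 2
  'b': 2
  'd': 1
  'e': 3
Maximum frequency: 3

3


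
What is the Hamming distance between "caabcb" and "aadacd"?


Comparing "caabcb" and "aadacd" position by position:
  Position 0: 'c' vs 'a' => differ
  Position 1: 'a' vs 'a' => same
  Position 2: 'a' vs 'd' => differ
  Position 3: 'b' vs 'a' => differ
  Position 4: 'c' vs 'c' => same
  Position 5: 'b' vs 'd' => differ
Total differences (Hamming distance): 4

4


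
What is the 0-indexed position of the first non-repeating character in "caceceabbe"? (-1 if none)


Input: caceceabbe
Character frequencies:
  'a': 2
  'b': 2
  'c': 3
  'e': 3
Scanning left to right for freq == 1:
  Position 0 ('c'): freq=3, skip
  Position 1 ('a'): freq=2, skip
  Position 2 ('c'): freq=3, skip
  Position 3 ('e'): freq=3, skip
  Position 4 ('c'): freq=3, skip
  Position 5 ('e'): freq=3, skip
  Position 6 ('a'): freq=2, skip
  Position 7 ('b'): freq=2, skip
  Position 8 ('b'): freq=2, skip
  Position 9 ('e'): freq=3, skip
  No unique character found => answer = -1

-1


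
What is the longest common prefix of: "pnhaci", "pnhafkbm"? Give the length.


Words: pnhaci, pnhafkbm
  Position 0: all 'p' => match
  Position 1: all 'n' => match
  Position 2: all 'h' => match
  Position 3: all 'a' => match
  Position 4: ('c', 'f') => mismatch, stop
LCP = "pnha" (length 4)

4


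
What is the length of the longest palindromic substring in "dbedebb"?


Input: "dbedebb"
Checking substrings for palindromes:
  [1:6] "bedeb" (len 5) => palindrome
  [2:5] "ede" (len 3) => palindrome
  [5:7] "bb" (len 2) => palindrome
Longest palindromic substring: "bedeb" with length 5

5


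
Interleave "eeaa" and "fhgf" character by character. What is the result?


Interleaving "eeaa" and "fhgf":
  Position 0: 'e' from first, 'f' from second => "ef"
  Position 1: 'e' from first, 'h' from second => "eh"
  Position 2: 'a' from first, 'g' from second => "ag"
  Position 3: 'a' from first, 'f' from second => "af"
Result: efehagaf

efehagaf


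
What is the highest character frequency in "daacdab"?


Input: daacdab
Character counts:
  'a': 3
  'b': 1
  'c': 1
  'd': 2
Maximum frequency: 3

3


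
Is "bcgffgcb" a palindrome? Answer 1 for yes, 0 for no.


Input: bcgffgcb
Reversed: bcgffgcb
  Compare pos 0 ('b') with pos 7 ('b'): match
  Compare pos 1 ('c') with pos 6 ('c'): match
  Compare pos 2 ('g') with pos 5 ('g'): match
  Compare pos 3 ('f') with pos 4 ('f'): match
Result: palindrome

1


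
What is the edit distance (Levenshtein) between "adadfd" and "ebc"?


Computing edit distance: "adadfd" -> "ebc"
DP table:
           e    b    c
      0    1    2    3
  a   1    1    2    3
  d   2    2    2    3
  a   3    3    3    3
  d   4    4    4    4
  f   5    5    5    5
  d   6    6    6    6
Edit distance = dp[6][3] = 6

6


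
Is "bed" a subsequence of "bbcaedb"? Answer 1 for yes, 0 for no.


Check if "bed" is a subsequence of "bbcaedb"
Greedy scan:
  Position 0 ('b'): matches sub[0] = 'b'
  Position 1 ('b'): no match needed
  Position 2 ('c'): no match needed
  Position 3 ('a'): no match needed
  Position 4 ('e'): matches sub[1] = 'e'
  Position 5 ('d'): matches sub[2] = 'd'
  Position 6 ('b'): no match needed
All 3 characters matched => is a subsequence

1


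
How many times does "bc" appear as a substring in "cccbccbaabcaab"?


Searching for "bc" in "cccbccbaabcaab"
Scanning each position:
  Position 0: "cc" => no
  Position 1: "cc" => no
  Position 2: "cb" => no
  Position 3: "bc" => MATCH
  Position 4: "cc" => no
  Position 5: "cb" => no
  Position 6: "ba" => no
  Position 7: "aa" => no
  Position 8: "ab" => no
  Position 9: "bc" => MATCH
  Position 10: "ca" => no
  Position 11: "aa" => no
  Position 12: "ab" => no
Total occurrences: 2

2


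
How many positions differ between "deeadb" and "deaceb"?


Comparing "deeadb" and "deaceb" position by position:
  Position 0: 'd' vs 'd' => same
  Position 1: 'e' vs 'e' => same
  Position 2: 'e' vs 'a' => DIFFER
  Position 3: 'a' vs 'c' => DIFFER
  Position 4: 'd' vs 'e' => DIFFER
  Position 5: 'b' vs 'b' => same
Positions that differ: 3

3


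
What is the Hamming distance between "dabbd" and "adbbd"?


Comparing "dabbd" and "adbbd" position by position:
  Position 0: 'd' vs 'a' => differ
  Position 1: 'a' vs 'd' => differ
  Position 2: 'b' vs 'b' => same
  Position 3: 'b' vs 'b' => same
  Position 4: 'd' vs 'd' => same
Total differences (Hamming distance): 2

2


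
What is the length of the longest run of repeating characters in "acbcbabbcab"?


Input: "acbcbabbcab"
Scanning for longest run:
  Position 1 ('c'): new char, reset run to 1
  Position 2 ('b'): new char, reset run to 1
  Position 3 ('c'): new char, reset run to 1
  Position 4 ('b'): new char, reset run to 1
  Position 5 ('a'): new char, reset run to 1
  Position 6 ('b'): new char, reset run to 1
  Position 7 ('b'): continues run of 'b', length=2
  Position 8 ('c'): new char, reset run to 1
  Position 9 ('a'): new char, reset run to 1
  Position 10 ('b'): new char, reset run to 1
Longest run: 'b' with length 2

2


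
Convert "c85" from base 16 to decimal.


Input: "c85" in base 16
Positional expansion:
  Digit 'c' (value 12) x 16^2 = 3072
  Digit '8' (value 8) x 16^1 = 128
  Digit '5' (value 5) x 16^0 = 5
Sum = 3205

3205


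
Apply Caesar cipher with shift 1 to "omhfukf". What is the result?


Caesar cipher: shift "omhfukf" by 1
  'o' (pos 14) + 1 = pos 15 = 'p'
  'm' (pos 12) + 1 = pos 13 = 'n'
  'h' (pos 7) + 1 = pos 8 = 'i'
  'f' (pos 5) + 1 = pos 6 = 'g'
  'u' (pos 20) + 1 = pos 21 = 'v'
  'k' (pos 10) + 1 = pos 11 = 'l'
  'f' (pos 5) + 1 = pos 6 = 'g'
Result: pnigvlg

pnigvlg


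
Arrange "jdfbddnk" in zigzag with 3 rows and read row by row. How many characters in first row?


Zigzag "jdfbddnk" into 3 rows:
Placing characters:
  'j' => row 0
  'd' => row 1
  'f' => row 2
  'b' => row 1
  'd' => row 0
  'd' => row 1
  'n' => row 2
  'k' => row 1
Rows:
  Row 0: "jd"
  Row 1: "dbdk"
  Row 2: "fn"
First row length: 2

2


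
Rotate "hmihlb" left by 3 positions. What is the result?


Input: "hmihlb", rotate left by 3
First 3 characters: "hmi"
Remaining characters: "hlb"
Concatenate remaining + first: "hlb" + "hmi" = "hlbhmi"

hlbhmi


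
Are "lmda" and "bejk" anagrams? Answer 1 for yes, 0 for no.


Strings: "lmda", "bejk"
Sorted first:  adlm
Sorted second: bejk
Differ at position 0: 'a' vs 'b' => not anagrams

0


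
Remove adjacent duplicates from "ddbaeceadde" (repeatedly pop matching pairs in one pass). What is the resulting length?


Input: ddbaeceadde
Stack-based adjacent duplicate removal:
  Read 'd': push. Stack: d
  Read 'd': matches stack top 'd' => pop. Stack: (empty)
  Read 'b': push. Stack: b
  Read 'a': push. Stack: ba
  Read 'e': push. Stack: bae
  Read 'c': push. Stack: baec
  Read 'e': push. Stack: baece
  Read 'a': push. Stack: baecea
  Read 'd': push. Stack: baecead
  Read 'd': matches stack top 'd' => pop. Stack: baecea
  Read 'e': push. Stack: baeceae
Final stack: "baeceae" (length 7)

7


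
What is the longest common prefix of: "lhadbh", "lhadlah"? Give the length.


Words: lhadbh, lhadlah
  Position 0: all 'l' => match
  Position 1: all 'h' => match
  Position 2: all 'a' => match
  Position 3: all 'd' => match
  Position 4: ('b', 'l') => mismatch, stop
LCP = "lhad" (length 4)

4


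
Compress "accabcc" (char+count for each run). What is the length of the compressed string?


Input: accabcc
Runs:
  'a' x 1 => "a1"
  'c' x 2 => "c2"
  'a' x 1 => "a1"
  'b' x 1 => "b1"
  'c' x 2 => "c2"
Compressed: "a1c2a1b1c2"
Compressed length: 10

10


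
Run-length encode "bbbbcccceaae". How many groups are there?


Input: bbbbcccceaae
Scanning for consecutive runs:
  Group 1: 'b' x 4 (positions 0-3)
  Group 2: 'c' x 4 (positions 4-7)
  Group 3: 'e' x 1 (positions 8-8)
  Group 4: 'a' x 2 (positions 9-10)
  Group 5: 'e' x 1 (positions 11-11)
Total groups: 5

5


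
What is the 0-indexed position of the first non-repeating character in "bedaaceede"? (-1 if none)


Input: bedaaceede
Character frequencies:
  'a': 2
  'b': 1
  'c': 1
  'd': 2
  'e': 4
Scanning left to right for freq == 1:
  Position 0 ('b'): unique! => answer = 0

0


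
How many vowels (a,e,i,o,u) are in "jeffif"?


Input: jeffif
Checking each character:
  'j' at position 0: consonant
  'e' at position 1: vowel (running total: 1)
  'f' at position 2: consonant
  'f' at position 3: consonant
  'i' at position 4: vowel (running total: 2)
  'f' at position 5: consonant
Total vowels: 2

2


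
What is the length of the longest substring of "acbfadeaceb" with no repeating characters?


Input: "acbfadeaceb"
Sliding window (track last position of each char):
  Position 0 ('a'): window [0,0] length 1 -- new best
  Position 1 ('c'): window [0,1] length 2 -- new best
  Position 2 ('b'): window [0,2] length 3 -- new best
  Position 3 ('f'): window [0,3] length 4 -- new best
  Position 4 ('a'): repeat (last at 0), move window start to 1
  Position 4 ('a'): window [1,4] length 4
  Position 5 ('d'): window [1,5] length 5 -- new best
  Position 6 ('e'): window [1,6] length 6 -- new best
  Position 7 ('a'): repeat (last at 4), move window start to 5
  Position 7 ('a'): window [5,7] length 3
  Position 8 ('c'): window [5,8] length 4
  Position 9 ('e'): repeat (last at 6), move window start to 7
  Position 9 ('e'): window [7,9] length 3
  Position 10 ('b'): window [7,10] length 4
Longest substring with no repeats: "cbfade" with length 6

6


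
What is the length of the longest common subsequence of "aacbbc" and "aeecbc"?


LCS of "aacbbc" and "aeecbc"
DP table:
           a    e    e    c    b    c
      0    0    0    0    0    0    0
  a   0    1    1    1    1    1    1
  a   0    1    1    1    1    1    1
  c   0    1    1    1    2    2    2
  b   0    1    1    1    2    3    3
  b   0    1    1    1    2    3    3
  c   0    1    1    1    2    3    4
LCS length = dp[6][6] = 4

4


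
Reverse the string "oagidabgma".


Input: oagidabgma
Reading characters right to left:
  Position 9: 'a'
  Position 8: 'm'
  Position 7: 'g'
  Position 6: 'b'
  Position 5: 'a'
  Position 4: 'd'
  Position 3: 'i'
  Position 2: 'g'
  Position 1: 'a'
  Position 0: 'o'
Reversed: amgbadigao

amgbadigao


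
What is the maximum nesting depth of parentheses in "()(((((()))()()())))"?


Input: "()(((((()))()()())))"
Tracking depth:
  Position 0 '(': depth becomes 1
  Position 1 ')': depth becomes 0
  Position 2 '(': depth becomes 1
  Position 3 '(': depth becomes 2
  Position 4 '(': depth becomes 3
  Position 5 '(': depth becomes 4
  Position 6 '(': depth becomes 5
  Position 7 '(': depth becomes 6
  Position 8 ')': depth becomes 5
  Position 9 ')': depth becomes 4
  Position 10 ')': depth becomes 3
  Position 11 '(': depth becomes 4
  Position 12 ')': depth becomes 3
  Position 13 '(': depth becomes 4
  Position 14 ')': depth becomes 3
  Position 15 '(': depth becomes 4
  Position 16 ')': depth becomes 3
  Position 17 ')': depth becomes 2
  Position 18 ')': depth becomes 1
  Position 19 ')': depth becomes 0
Maximum depth reached: 6

6


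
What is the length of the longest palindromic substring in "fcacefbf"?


Input: "fcacefbf"
Checking substrings for palindromes:
  [1:4] "cac" (len 3) => palindrome
  [5:8] "fbf" (len 3) => palindrome
Longest palindromic substring: "cac" with length 3

3


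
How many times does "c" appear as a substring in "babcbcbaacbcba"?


Searching for "c" in "babcbcbaacbcba"
Scanning each position:
  Position 0: "b" => no
  Position 1: "a" => no
  Position 2: "b" => no
  Position 3: "c" => MATCH
  Position 4: "b" => no
  Position 5: "c" => MATCH
  Position 6: "b" => no
  Position 7: "a" => no
  Position 8: "a" => no
  Position 9: "c" => MATCH
  Position 10: "b" => no
  Position 11: "c" => MATCH
  Position 12: "b" => no
  Position 13: "a" => no
Total occurrences: 4

4


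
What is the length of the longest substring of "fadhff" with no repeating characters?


Input: "fadhff"
Sliding window (track last position of each char):
  Position 0 ('f'): window [0,0] length 1 -- new best
  Position 1 ('a'): window [0,1] length 2 -- new best
  Position 2 ('d'): window [0,2] length 3 -- new best
  Position 3 ('h'): window [0,3] length 4 -- new best
  Position 4 ('f'): repeat (last at 0), move window start to 1
  Position 4 ('f'): window [1,4] length 4
  Position 5 ('f'): repeat (last at 4), move window start to 5
  Position 5 ('f'): window [5,5] length 1
Longest substring with no repeats: "fadh" with length 4

4


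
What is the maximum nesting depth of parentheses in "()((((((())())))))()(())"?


Input: "()((((((())())))))()(())"
Tracking depth:
  Position 0 '(': depth becomes 1
  Position 1 ')': depth becomes 0
  Position 2 '(': depth becomes 1
  Position 3 '(': depth becomes 2
  Position 4 '(': depth becomes 3
  Position 5 '(': depth becomes 4
  Position 6 '(': depth becomes 5
  Position 7 '(': depth becomes 6
  Position 8 '(': depth becomes 7
  Position 9 ')': depth becomes 6
  Position 10 ')': depth becomes 5
  Position 11 '(': depth becomes 6
  Position 12 ')': depth becomes 5
  Position 13 ')': depth becomes 4
  Position 14 ')': depth becomes 3
  Position 15 ')': depth becomes 2
  Position 16 ')': depth becomes 1
  Position 17 ')': depth becomes 0
  Position 18 '(': depth becomes 1
  Position 19 ')': depth becomes 0
  Position 20 '(': depth becomes 1
  Position 21 '(': depth becomes 2
  Position 22 ')': depth becomes 1
  Position 23 ')': depth becomes 0
Maximum depth reached: 7

7


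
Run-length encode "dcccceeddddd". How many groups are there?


Input: dcccceeddddd
Scanning for consecutive runs:
  Group 1: 'd' x 1 (positions 0-0)
  Group 2: 'c' x 4 (positions 1-4)
  Group 3: 'e' x 2 (positions 5-6)
  Group 4: 'd' x 5 (positions 7-11)
Total groups: 4

4


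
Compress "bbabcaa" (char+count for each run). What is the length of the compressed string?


Input: bbabcaa
Runs:
  'b' x 2 => "b2"
  'a' x 1 => "a1"
  'b' x 1 => "b1"
  'c' x 1 => "c1"
  'a' x 2 => "a2"
Compressed: "b2a1b1c1a2"
Compressed length: 10

10


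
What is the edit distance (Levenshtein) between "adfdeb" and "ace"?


Computing edit distance: "adfdeb" -> "ace"
DP table:
           a    c    e
      0    1    2    3
  a   1    0    1    2
  d   2    1    1    2
  f   3    2    2    2
  d   4    3    3    3
  e   5    4    4    3
  b   6    5    5    4
Edit distance = dp[6][3] = 4

4


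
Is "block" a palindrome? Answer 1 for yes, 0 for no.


Input: block
Reversed: kcolb
  Compare pos 0 ('b') with pos 4 ('k'): MISMATCH
  Compare pos 1 ('l') with pos 3 ('c'): MISMATCH
Result: not a palindrome

0


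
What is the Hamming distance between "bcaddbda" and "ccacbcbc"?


Comparing "bcaddbda" and "ccacbcbc" position by position:
  Position 0: 'b' vs 'c' => differ
  Position 1: 'c' vs 'c' => same
  Position 2: 'a' vs 'a' => same
  Position 3: 'd' vs 'c' => differ
  Position 4: 'd' vs 'b' => differ
  Position 5: 'b' vs 'c' => differ
  Position 6: 'd' vs 'b' => differ
  Position 7: 'a' vs 'c' => differ
Total differences (Hamming distance): 6

6


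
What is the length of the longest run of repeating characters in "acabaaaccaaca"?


Input: "acabaaaccaaca"
Scanning for longest run:
  Position 1 ('c'): new char, reset run to 1
  Position 2 ('a'): new char, reset run to 1
  Position 3 ('b'): new char, reset run to 1
  Position 4 ('a'): new char, reset run to 1
  Position 5 ('a'): continues run of 'a', length=2
  Position 6 ('a'): continues run of 'a', length=3
  Position 7 ('c'): new char, reset run to 1
  Position 8 ('c'): continues run of 'c', length=2
  Position 9 ('a'): new char, reset run to 1
  Position 10 ('a'): continues run of 'a', length=2
  Position 11 ('c'): new char, reset run to 1
  Position 12 ('a'): new char, reset run to 1
Longest run: 'a' with length 3

3


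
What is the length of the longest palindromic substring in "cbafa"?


Input: "cbafa"
Checking substrings for palindromes:
  [2:5] "afa" (len 3) => palindrome
Longest palindromic substring: "afa" with length 3

3


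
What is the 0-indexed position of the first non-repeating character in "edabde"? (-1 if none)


Input: edabde
Character frequencies:
  'a': 1
  'b': 1
  'd': 2
  'e': 2
Scanning left to right for freq == 1:
  Position 0 ('e'): freq=2, skip
  Position 1 ('d'): freq=2, skip
  Position 2 ('a'): unique! => answer = 2

2


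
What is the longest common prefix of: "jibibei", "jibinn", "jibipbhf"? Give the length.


Words: jibibei, jibinn, jibipbhf
  Position 0: all 'j' => match
  Position 1: all 'i' => match
  Position 2: all 'b' => match
  Position 3: all 'i' => match
  Position 4: ('b', 'n', 'p') => mismatch, stop
LCP = "jibi" (length 4)

4


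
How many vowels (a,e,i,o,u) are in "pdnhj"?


Input: pdnhj
Checking each character:
  'p' at position 0: consonant
  'd' at position 1: consonant
  'n' at position 2: consonant
  'h' at position 3: consonant
  'j' at position 4: consonant
Total vowels: 0

0


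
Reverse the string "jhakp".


Input: jhakp
Reading characters right to left:
  Position 4: 'p'
  Position 3: 'k'
  Position 2: 'a'
  Position 1: 'h'
  Position 0: 'j'
Reversed: pkahj

pkahj


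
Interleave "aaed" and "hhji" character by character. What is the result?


Interleaving "aaed" and "hhji":
  Position 0: 'a' from first, 'h' from second => "ah"
  Position 1: 'a' from first, 'h' from second => "ah"
  Position 2: 'e' from first, 'j' from second => "ej"
  Position 3: 'd' from first, 'i' from second => "di"
Result: ahahejdi

ahahejdi


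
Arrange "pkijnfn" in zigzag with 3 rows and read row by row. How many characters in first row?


Zigzag "pkijnfn" into 3 rows:
Placing characters:
  'p' => row 0
  'k' => row 1
  'i' => row 2
  'j' => row 1
  'n' => row 0
  'f' => row 1
  'n' => row 2
Rows:
  Row 0: "pn"
  Row 1: "kjf"
  Row 2: "in"
First row length: 2

2


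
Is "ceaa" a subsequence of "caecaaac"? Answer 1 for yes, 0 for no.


Check if "ceaa" is a subsequence of "caecaaac"
Greedy scan:
  Position 0 ('c'): matches sub[0] = 'c'
  Position 1 ('a'): no match needed
  Position 2 ('e'): matches sub[1] = 'e'
  Position 3 ('c'): no match needed
  Position 4 ('a'): matches sub[2] = 'a'
  Position 5 ('a'): matches sub[3] = 'a'
  Position 6 ('a'): no match needed
  Position 7 ('c'): no match needed
All 4 characters matched => is a subsequence

1


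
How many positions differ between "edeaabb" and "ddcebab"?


Comparing "edeaabb" and "ddcebab" position by position:
  Position 0: 'e' vs 'd' => DIFFER
  Position 1: 'd' vs 'd' => same
  Position 2: 'e' vs 'c' => DIFFER
  Position 3: 'a' vs 'e' => DIFFER
  Position 4: 'a' vs 'b' => DIFFER
  Position 5: 'b' vs 'a' => DIFFER
  Position 6: 'b' vs 'b' => same
Positions that differ: 5

5


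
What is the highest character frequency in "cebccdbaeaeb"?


Input: cebccdbaeaeb
Character counts:
  'a': 2
  'b': 3
  'c': 3
  'd': 1
  'e': 3
Maximum frequency: 3

3


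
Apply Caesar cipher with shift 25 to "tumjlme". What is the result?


Caesar cipher: shift "tumjlme" by 25
  't' (pos 19) + 25 = pos 18 = 's'
  'u' (pos 20) + 25 = pos 19 = 't'
  'm' (pos 12) + 25 = pos 11 = 'l'
  'j' (pos 9) + 25 = pos 8 = 'i'
  'l' (pos 11) + 25 = pos 10 = 'k'
  'm' (pos 12) + 25 = pos 11 = 'l'
  'e' (pos 4) + 25 = pos 3 = 'd'
Result: stlikld

stlikld


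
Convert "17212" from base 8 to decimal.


Input: "17212" in base 8
Positional expansion:
  Digit '1' (value 1) x 8^4 = 4096
  Digit '7' (value 7) x 8^3 = 3584
  Digit '2' (value 2) x 8^2 = 128
  Digit '1' (value 1) x 8^1 = 8
  Digit '2' (value 2) x 8^0 = 2
Sum = 7818

7818


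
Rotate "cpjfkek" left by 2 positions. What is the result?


Input: "cpjfkek", rotate left by 2
First 2 characters: "cp"
Remaining characters: "jfkek"
Concatenate remaining + first: "jfkek" + "cp" = "jfkekcp"

jfkekcp


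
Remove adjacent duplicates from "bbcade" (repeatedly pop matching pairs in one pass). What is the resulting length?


Input: bbcade
Stack-based adjacent duplicate removal:
  Read 'b': push. Stack: b
  Read 'b': matches stack top 'b' => pop. Stack: (empty)
  Read 'c': push. Stack: c
  Read 'a': push. Stack: ca
  Read 'd': push. Stack: cad
  Read 'e': push. Stack: cade
Final stack: "cade" (length 4)

4


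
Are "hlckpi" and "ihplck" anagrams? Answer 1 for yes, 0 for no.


Strings: "hlckpi", "ihplck"
Sorted first:  chiklp
Sorted second: chiklp
Sorted forms match => anagrams

1


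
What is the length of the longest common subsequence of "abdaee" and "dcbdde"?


LCS of "abdaee" and "dcbdde"
DP table:
           d    c    b    d    d    e
      0    0    0    0    0    0    0
  a   0    0    0    0    0    0    0
  b   0    0    0    1    1    1    1
  d   0    1    1    1    2    2    2
  a   0    1    1    1    2    2    2
  e   0    1    1    1    2    2    3
  e   0    1    1    1    2    2    3
LCS length = dp[6][6] = 3

3


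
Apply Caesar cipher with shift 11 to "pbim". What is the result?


Caesar cipher: shift "pbim" by 11
  'p' (pos 15) + 11 = pos 0 = 'a'
  'b' (pos 1) + 11 = pos 12 = 'm'
  'i' (pos 8) + 11 = pos 19 = 't'
  'm' (pos 12) + 11 = pos 23 = 'x'
Result: amtx

amtx


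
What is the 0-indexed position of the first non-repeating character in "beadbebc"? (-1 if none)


Input: beadbebc
Character frequencies:
  'a': 1
  'b': 3
  'c': 1
  'd': 1
  'e': 2
Scanning left to right for freq == 1:
  Position 0 ('b'): freq=3, skip
  Position 1 ('e'): freq=2, skip
  Position 2 ('a'): unique! => answer = 2

2


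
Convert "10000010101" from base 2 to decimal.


Input: "10000010101" in base 2
Positional expansion:
  Digit '1' (value 1) x 2^10 = 1024
  Digit '0' (value 0) x 2^9 = 0
  Digit '0' (value 0) x 2^8 = 0
  Digit '0' (value 0) x 2^7 = 0
  Digit '0' (value 0) x 2^6 = 0
  Digit '0' (value 0) x 2^5 = 0
  Digit '1' (value 1) x 2^4 = 16
  Digit '0' (value 0) x 2^3 = 0
  Digit '1' (value 1) x 2^2 = 4
  Digit '0' (value 0) x 2^1 = 0
  Digit '1' (value 1) x 2^0 = 1
Sum = 1045

1045


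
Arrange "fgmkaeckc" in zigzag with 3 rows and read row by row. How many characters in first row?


Zigzag "fgmkaeckc" into 3 rows:
Placing characters:
  'f' => row 0
  'g' => row 1
  'm' => row 2
  'k' => row 1
  'a' => row 0
  'e' => row 1
  'c' => row 2
  'k' => row 1
  'c' => row 0
Rows:
  Row 0: "fac"
  Row 1: "gkek"
  Row 2: "mc"
First row length: 3

3


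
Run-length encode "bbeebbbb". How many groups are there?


Input: bbeebbbb
Scanning for consecutive runs:
  Group 1: 'b' x 2 (positions 0-1)
  Group 2: 'e' x 2 (positions 2-3)
  Group 3: 'b' x 4 (positions 4-7)
Total groups: 3

3


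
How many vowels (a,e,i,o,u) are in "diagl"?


Input: diagl
Checking each character:
  'd' at position 0: consonant
  'i' at position 1: vowel (running total: 1)
  'a' at position 2: vowel (running total: 2)
  'g' at position 3: consonant
  'l' at position 4: consonant
Total vowels: 2

2


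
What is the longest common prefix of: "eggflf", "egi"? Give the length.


Words: eggflf, egi
  Position 0: all 'e' => match
  Position 1: all 'g' => match
  Position 2: ('g', 'i') => mismatch, stop
LCP = "eg" (length 2)

2


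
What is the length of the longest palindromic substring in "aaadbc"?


Input: "aaadbc"
Checking substrings for palindromes:
  [0:3] "aaa" (len 3) => palindrome
  [0:2] "aa" (len 2) => palindrome
  [1:3] "aa" (len 2) => palindrome
Longest palindromic substring: "aaa" with length 3

3


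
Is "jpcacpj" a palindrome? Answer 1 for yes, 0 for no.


Input: jpcacpj
Reversed: jpcacpj
  Compare pos 0 ('j') with pos 6 ('j'): match
  Compare pos 1 ('p') with pos 5 ('p'): match
  Compare pos 2 ('c') with pos 4 ('c'): match
Result: palindrome

1


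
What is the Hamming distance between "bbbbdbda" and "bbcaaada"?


Comparing "bbbbdbda" and "bbcaaada" position by position:
  Position 0: 'b' vs 'b' => same
  Position 1: 'b' vs 'b' => same
  Position 2: 'b' vs 'c' => differ
  Position 3: 'b' vs 'a' => differ
  Position 4: 'd' vs 'a' => differ
  Position 5: 'b' vs 'a' => differ
  Position 6: 'd' vs 'd' => same
  Position 7: 'a' vs 'a' => same
Total differences (Hamming distance): 4

4


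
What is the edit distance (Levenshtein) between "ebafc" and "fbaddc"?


Computing edit distance: "ebafc" -> "fbaddc"
DP table:
           f    b    a    d    d    c
      0    1    2    3    4    5    6
  e   1    1    2    3    4    5    6
  b   2    2    1    2    3    4    5
  a   3    3    2    1    2    3    4
  f   4    3    3    2    2    3    4
  c   5    4    4    3    3    3    3
Edit distance = dp[5][6] = 3

3


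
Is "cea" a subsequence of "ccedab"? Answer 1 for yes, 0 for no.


Check if "cea" is a subsequence of "ccedab"
Greedy scan:
  Position 0 ('c'): matches sub[0] = 'c'
  Position 1 ('c'): no match needed
  Position 2 ('e'): matches sub[1] = 'e'
  Position 3 ('d'): no match needed
  Position 4 ('a'): matches sub[2] = 'a'
  Position 5 ('b'): no match needed
All 3 characters matched => is a subsequence

1


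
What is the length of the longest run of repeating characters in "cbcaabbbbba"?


Input: "cbcaabbbbba"
Scanning for longest run:
  Position 1 ('b'): new char, reset run to 1
  Position 2 ('c'): new char, reset run to 1
  Position 3 ('a'): new char, reset run to 1
  Position 4 ('a'): continues run of 'a', length=2
  Position 5 ('b'): new char, reset run to 1
  Position 6 ('b'): continues run of 'b', length=2
  Position 7 ('b'): continues run of 'b', length=3
  Position 8 ('b'): continues run of 'b', length=4
  Position 9 ('b'): continues run of 'b', length=5
  Position 10 ('a'): new char, reset run to 1
Longest run: 'b' with length 5

5


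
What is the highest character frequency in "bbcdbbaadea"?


Input: bbcdbbaadea
Character counts:
  'a': 3
  'b': 4
  'c': 1
  'd': 2
  'e': 1
Maximum frequency: 4

4


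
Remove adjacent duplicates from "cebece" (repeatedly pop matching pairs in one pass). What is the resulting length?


Input: cebece
Stack-based adjacent duplicate removal:
  Read 'c': push. Stack: c
  Read 'e': push. Stack: ce
  Read 'b': push. Stack: ceb
  Read 'e': push. Stack: cebe
  Read 'c': push. Stack: cebec
  Read 'e': push. Stack: cebece
Final stack: "cebece" (length 6)

6


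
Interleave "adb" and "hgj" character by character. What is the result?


Interleaving "adb" and "hgj":
  Position 0: 'a' from first, 'h' from second => "ah"
  Position 1: 'd' from first, 'g' from second => "dg"
  Position 2: 'b' from first, 'j' from second => "bj"
Result: ahdgbj

ahdgbj


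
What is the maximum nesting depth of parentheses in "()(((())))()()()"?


Input: "()(((())))()()()"
Tracking depth:
  Position 0 '(': depth becomes 1
  Position 1 ')': depth becomes 0
  Position 2 '(': depth becomes 1
  Position 3 '(': depth becomes 2
  Position 4 '(': depth becomes 3
  Position 5 '(': depth becomes 4
  Position 6 ')': depth becomes 3
  Position 7 ')': depth becomes 2
  Position 8 ')': depth becomes 1
  Position 9 ')': depth becomes 0
  Position 10 '(': depth becomes 1
  Position 11 ')': depth becomes 0
  Position 12 '(': depth becomes 1
  Position 13 ')': depth becomes 0
  Position 14 '(': depth becomes 1
  Position 15 ')': depth becomes 0
Maximum depth reached: 4

4


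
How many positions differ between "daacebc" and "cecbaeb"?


Comparing "daacebc" and "cecbaeb" position by position:
  Position 0: 'd' vs 'c' => DIFFER
  Position 1: 'a' vs 'e' => DIFFER
  Position 2: 'a' vs 'c' => DIFFER
  Position 3: 'c' vs 'b' => DIFFER
  Position 4: 'e' vs 'a' => DIFFER
  Position 5: 'b' vs 'e' => DIFFER
  Position 6: 'c' vs 'b' => DIFFER
Positions that differ: 7

7


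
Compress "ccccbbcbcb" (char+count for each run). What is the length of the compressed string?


Input: ccccbbcbcb
Runs:
  'c' x 4 => "c4"
  'b' x 2 => "b2"
  'c' x 1 => "c1"
  'b' x 1 => "b1"
  'c' x 1 => "c1"
  'b' x 1 => "b1"
Compressed: "c4b2c1b1c1b1"
Compressed length: 12

12


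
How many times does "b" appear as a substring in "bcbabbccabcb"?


Searching for "b" in "bcbabbccabcb"
Scanning each position:
  Position 0: "b" => MATCH
  Position 1: "c" => no
  Position 2: "b" => MATCH
  Position 3: "a" => no
  Position 4: "b" => MATCH
  Position 5: "b" => MATCH
  Position 6: "c" => no
  Position 7: "c" => no
  Position 8: "a" => no
  Position 9: "b" => MATCH
  Position 10: "c" => no
  Position 11: "b" => MATCH
Total occurrences: 6

6


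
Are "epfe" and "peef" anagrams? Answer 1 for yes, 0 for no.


Strings: "epfe", "peef"
Sorted first:  eefp
Sorted second: eefp
Sorted forms match => anagrams

1


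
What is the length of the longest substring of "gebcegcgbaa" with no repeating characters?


Input: "gebcegcgbaa"
Sliding window (track last position of each char):
  Position 0 ('g'): window [0,0] length 1 -- new best
  Position 1 ('e'): window [0,1] length 2 -- new best
  Position 2 ('b'): window [0,2] length 3 -- new best
  Position 3 ('c'): window [0,3] length 4 -- new best
  Position 4 ('e'): repeat (last at 1), move window start to 2
  Position 4 ('e'): window [2,4] length 3
  Position 5 ('g'): window [2,5] length 4
  Position 6 ('c'): repeat (last at 3), move window start to 4
  Position 6 ('c'): window [4,6] length 3
  Position 7 ('g'): repeat (last at 5), move window start to 6
  Position 7 ('g'): window [6,7] length 2
  Position 8 ('b'): window [6,8] length 3
  Position 9 ('a'): window [6,9] length 4
  Position 10 ('a'): repeat (last at 9), move window start to 10
  Position 10 ('a'): window [10,10] length 1
Longest substring with no repeats: "gebc" with length 4

4


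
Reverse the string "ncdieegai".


Input: ncdieegai
Reading characters right to left:
  Position 8: 'i'
  Position 7: 'a'
  Position 6: 'g'
  Position 5: 'e'
  Position 4: 'e'
  Position 3: 'i'
  Position 2: 'd'
  Position 1: 'c'
  Position 0: 'n'
Reversed: iageeidcn

iageeidcn


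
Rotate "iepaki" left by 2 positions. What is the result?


Input: "iepaki", rotate left by 2
First 2 characters: "ie"
Remaining characters: "paki"
Concatenate remaining + first: "paki" + "ie" = "pakiie"

pakiie


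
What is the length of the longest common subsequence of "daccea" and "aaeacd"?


LCS of "daccea" and "aaeacd"
DP table:
           a    a    e    a    c    d
      0    0    0    0    0    0    0
  d   0    0    0    0    0    0    1
  a   0    1    1    1    1    1    1
  c   0    1    1    1    1    2    2
  c   0    1    1    1    1    2    2
  e   0    1    1    2    2    2    2
  a   0    1    2    2    3    3    3
LCS length = dp[6][6] = 3

3


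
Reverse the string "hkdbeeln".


Input: hkdbeeln
Reading characters right to left:
  Position 7: 'n'
  Position 6: 'l'
  Position 5: 'e'
  Position 4: 'e'
  Position 3: 'b'
  Position 2: 'd'
  Position 1: 'k'
  Position 0: 'h'
Reversed: nleebdkh

nleebdkh


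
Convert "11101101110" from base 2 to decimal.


Input: "11101101110" in base 2
Positional expansion:
  Digit '1' (value 1) x 2^10 = 1024
  Digit '1' (value 1) x 2^9 = 512
  Digit '1' (value 1) x 2^8 = 256
  Digit '0' (value 0) x 2^7 = 0
  Digit '1' (value 1) x 2^6 = 64
  Digit '1' (value 1) x 2^5 = 32
  Digit '0' (value 0) x 2^4 = 0
  Digit '1' (value 1) x 2^3 = 8
  Digit '1' (value 1) x 2^2 = 4
  Digit '1' (value 1) x 2^1 = 2
  Digit '0' (value 0) x 2^0 = 0
Sum = 1902

1902


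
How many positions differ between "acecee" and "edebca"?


Comparing "acecee" and "edebca" position by position:
  Position 0: 'a' vs 'e' => DIFFER
  Position 1: 'c' vs 'd' => DIFFER
  Position 2: 'e' vs 'e' => same
  Position 3: 'c' vs 'b' => DIFFER
  Position 4: 'e' vs 'c' => DIFFER
  Position 5: 'e' vs 'a' => DIFFER
Positions that differ: 5

5


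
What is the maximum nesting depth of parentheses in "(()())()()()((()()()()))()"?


Input: "(()())()()()((()()()()))()"
Tracking depth:
  Position 0 '(': depth becomes 1
  Position 1 '(': depth becomes 2
  Position 2 ')': depth becomes 1
  Position 3 '(': depth becomes 2
  Position 4 ')': depth becomes 1
  Position 5 ')': depth becomes 0
  Position 6 '(': depth becomes 1
  Position 7 ')': depth becomes 0
  Position 8 '(': depth becomes 1
  Position 9 ')': depth becomes 0
  Position 10 '(': depth becomes 1
  Position 11 ')': depth becomes 0
  Position 12 '(': depth becomes 1
  Position 13 '(': depth becomes 2
  Position 14 '(': depth becomes 3
  Position 15 ')': depth becomes 2
  Position 16 '(': depth becomes 3
  Position 17 ')': depth becomes 2
  Position 18 '(': depth becomes 3
  Position 19 ')': depth becomes 2
  Position 20 '(': depth becomes 3
  Position 21 ')': depth becomes 2
  Position 22 ')': depth becomes 1
  Position 23 ')': depth becomes 0
  Position 24 '(': depth becomes 1
  Position 25 ')': depth becomes 0
Maximum depth reached: 3

3
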